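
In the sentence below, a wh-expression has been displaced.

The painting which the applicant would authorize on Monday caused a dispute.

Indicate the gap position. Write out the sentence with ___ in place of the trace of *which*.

The painting which the applicant would authorize ___ on Monday caused a dispute.

The filler 'which' is interpreted as the direct object of 'authorize'. The gap is right after 'authorize'.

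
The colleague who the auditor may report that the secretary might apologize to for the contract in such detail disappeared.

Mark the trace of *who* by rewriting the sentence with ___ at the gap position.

The filler 'who' is interpreted as the object of the preposition 'to'. The gap is right after 'to'.

The colleague who the auditor may report that the secretary might apologize to ___ for the contract in such detail disappeared.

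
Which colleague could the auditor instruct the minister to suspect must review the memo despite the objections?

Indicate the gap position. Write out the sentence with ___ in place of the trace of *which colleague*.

Which colleague could the auditor instruct the minister to suspect ___ must review the memo despite the objections?

Pre-movement form: The auditor could instruct the minister to suspect which colleague must review the memo despite the objections.
The filler 'which colleague' is interpreted as the subject of the clause embedded under 'suspect'. The gap is right after 'suspect'.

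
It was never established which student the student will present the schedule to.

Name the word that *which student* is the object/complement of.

Underlying clause: The student will present the schedule to which student.
'which student' functions as the object of the preposition 'to' (recipient of 'present'). Fronting leaves a gap immediately after 'to':
It was never established which student the student will present the schedule to ___.

to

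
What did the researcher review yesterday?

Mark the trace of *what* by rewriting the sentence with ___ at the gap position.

What did the researcher review ___ yesterday?

Pre-movement form: The researcher did review what yesterday.
'what' functions as the direct object of 'review'. The gap is right after 'review'.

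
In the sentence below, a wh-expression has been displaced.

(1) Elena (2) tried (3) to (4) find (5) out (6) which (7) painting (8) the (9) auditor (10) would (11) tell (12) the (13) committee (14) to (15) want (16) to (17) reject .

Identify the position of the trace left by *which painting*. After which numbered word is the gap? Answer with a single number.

17

Before movement: The auditor would tell the committee to want to reject which painting.
'which painting' is the direct object of 'reject'. Fronting leaves a gap immediately after 'reject':
Elena tried to find out which painting the auditor would tell the committee to want to reject ___.
'reject' is word 17.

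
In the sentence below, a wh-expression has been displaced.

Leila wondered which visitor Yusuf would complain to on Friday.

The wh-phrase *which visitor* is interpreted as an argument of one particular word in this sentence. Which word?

In situ: Yusuf would complain to which visitor on Friday.
'which visitor' functions as the object of the preposition 'to'. Fronting leaves a gap immediately after 'to':
Leila wondered which visitor Yusuf would complain to ___ on Friday.

to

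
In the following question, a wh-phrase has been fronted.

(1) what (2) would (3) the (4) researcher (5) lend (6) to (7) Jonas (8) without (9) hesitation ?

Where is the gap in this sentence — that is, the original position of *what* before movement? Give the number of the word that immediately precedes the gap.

Pre-movement form: The researcher would lend what to Jonas without hesitation.
The filler 'what' is interpreted as the direct object of 'lend'. Wh-movement fronts it, leaving a gap right after 'lend':
What would the researcher lend ___ to Jonas without hesitation?
'lend' is word 5.

5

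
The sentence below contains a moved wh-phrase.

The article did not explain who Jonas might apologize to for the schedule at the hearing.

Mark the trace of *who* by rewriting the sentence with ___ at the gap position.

The article did not explain who Jonas might apologize to ___ for the schedule at the hearing.

Underlying clause: Jonas might apologize to who for the schedule at the hearing.
The filler 'who' is interpreted as the object of the preposition 'to'. The gap is right after 'to'.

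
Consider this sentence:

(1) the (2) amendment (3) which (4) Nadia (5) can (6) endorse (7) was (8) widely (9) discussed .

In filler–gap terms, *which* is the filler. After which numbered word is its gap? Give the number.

6

The filler 'which' is interpreted as the direct object of 'endorse'. Fronting leaves a gap immediately after 'endorse':
The amendment which Nadia can endorse ___ was widely discussed.
'endorse' is word 6.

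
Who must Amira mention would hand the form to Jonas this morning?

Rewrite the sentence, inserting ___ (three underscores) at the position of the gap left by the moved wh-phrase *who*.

Who must Amira mention ___ would hand the form to Jonas this morning?

Pre-movement form: Amira must mention who would hand the form to Jonas this morning.
'who' is the subject of the clause embedded under 'mention'. The gap is right after 'mention'.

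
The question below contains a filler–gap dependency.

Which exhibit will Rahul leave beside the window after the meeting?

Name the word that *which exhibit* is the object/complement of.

leave

Underlying clause: Rahul will leave which exhibit beside the window after the meeting.
'which exhibit' is the direct object of 'leave'. Wh-movement fronts it, leaving a gap right after 'leave':
Which exhibit will Rahul leave ___ beside the window after the meeting?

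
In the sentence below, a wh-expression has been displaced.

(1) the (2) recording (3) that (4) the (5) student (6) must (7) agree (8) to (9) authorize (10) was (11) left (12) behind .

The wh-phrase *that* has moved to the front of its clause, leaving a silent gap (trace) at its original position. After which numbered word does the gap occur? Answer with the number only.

The filler 'that' is interpreted as the direct object of 'authorize'. It moves to the left edge, and the trace sits right after 'authorize':
The recording that the student must agree to authorize ___ was left behind.
'authorize' is word 9.

9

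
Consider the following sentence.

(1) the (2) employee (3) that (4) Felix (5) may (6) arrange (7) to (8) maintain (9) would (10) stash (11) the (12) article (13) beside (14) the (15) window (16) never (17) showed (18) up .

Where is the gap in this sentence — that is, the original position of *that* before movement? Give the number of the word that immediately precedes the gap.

8

'that' is the subject of the clause embedded under 'maintain'. Wh-movement fronts it, leaving a gap right after 'maintain':
The employee that Felix may arrange to maintain ___ would stash the article beside the window never showed up.
'maintain' is word 8.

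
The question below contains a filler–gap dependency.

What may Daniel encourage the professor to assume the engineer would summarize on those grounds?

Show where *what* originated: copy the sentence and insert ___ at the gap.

In situ: Daniel may encourage the professor to assume the engineer would summarize what on those grounds.
'what' is the direct object of 'summarize'. The gap is right after 'summarize'.

What may Daniel encourage the professor to assume the engineer would summarize ___ on those grounds?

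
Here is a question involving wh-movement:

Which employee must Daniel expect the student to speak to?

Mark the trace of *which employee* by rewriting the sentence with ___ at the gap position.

Which employee must Daniel expect the student to speak to ___?

Before movement: Daniel must expect the student to speak to which employee.
'which employee' is the object of the preposition 'to'. The gap is right after 'to'.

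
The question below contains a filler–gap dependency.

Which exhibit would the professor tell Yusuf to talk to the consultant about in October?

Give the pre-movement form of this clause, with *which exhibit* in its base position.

The professor would tell Yusuf to talk to the consultant about which exhibit in October.

The filler 'which exhibit' is interpreted as the object of the preposition 'about'. Fronting leaves a gap immediately after 'about':
Which exhibit would the professor tell Yusuf to talk to the consultant about ___ in October?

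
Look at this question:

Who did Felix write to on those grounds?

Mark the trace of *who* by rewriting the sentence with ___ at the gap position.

Pre-movement form: Felix did write to who on those grounds.
'who' is the object of the preposition 'to'. The gap is right after 'to'.

Who did Felix write to ___ on those grounds?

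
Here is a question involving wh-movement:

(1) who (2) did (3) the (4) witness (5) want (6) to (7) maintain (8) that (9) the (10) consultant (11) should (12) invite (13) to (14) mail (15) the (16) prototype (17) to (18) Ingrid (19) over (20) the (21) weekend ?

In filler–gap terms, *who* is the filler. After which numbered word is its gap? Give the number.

Before movement: The witness did want to maintain that the consultant should invite who to mail the prototype to Ingrid over the weekend.
'who' is the direct object of 'invite'. Fronting leaves a gap immediately after 'invite':
Who did the witness want to maintain that the consultant should invite ___ to mail the prototype to Ingrid over the weekend?
'invite' is word 12.

12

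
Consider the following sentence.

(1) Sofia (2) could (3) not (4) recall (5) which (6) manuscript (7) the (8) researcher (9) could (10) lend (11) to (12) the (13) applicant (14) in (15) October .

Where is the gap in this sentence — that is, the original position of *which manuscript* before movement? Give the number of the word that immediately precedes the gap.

Before movement: The researcher could lend which manuscript to the applicant in October.
'which manuscript' is the direct object of 'lend'. It moves to the left edge, and the trace sits right after 'lend':
Sofia could not recall which manuscript the researcher could lend ___ to the applicant in October.
'lend' is word 10.

10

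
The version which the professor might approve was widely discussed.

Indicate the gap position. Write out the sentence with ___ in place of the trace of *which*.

The version which the professor might approve ___ was widely discussed.

The filler 'which' is interpreted as the direct object of 'approve'. The gap is right after 'approve'.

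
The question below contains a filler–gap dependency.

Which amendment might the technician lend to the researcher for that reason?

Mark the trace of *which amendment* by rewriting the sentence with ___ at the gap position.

Which amendment might the technician lend ___ to the researcher for that reason?

Underlying clause: The technician might lend which amendment to the researcher for that reason.
The filler 'which amendment' is interpreted as the direct object of 'lend'. The gap is right after 'lend'.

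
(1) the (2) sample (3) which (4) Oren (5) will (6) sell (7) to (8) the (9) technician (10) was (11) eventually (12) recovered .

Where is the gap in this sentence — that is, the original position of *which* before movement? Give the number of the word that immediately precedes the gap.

6

'which' is the direct object of 'sell'. Wh-movement fronts it, leaving a gap right after 'sell':
The sample which Oren will sell ___ to the technician was eventually recovered.
'sell' is word 6.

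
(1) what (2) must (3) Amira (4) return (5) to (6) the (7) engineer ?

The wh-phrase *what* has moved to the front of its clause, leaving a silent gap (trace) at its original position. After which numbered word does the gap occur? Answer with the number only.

Before movement: Amira must return what to the engineer.
'what' functions as the direct object of 'return'. It moves to the left edge, and the trace sits right after 'return':
What must Amira return ___ to the engineer?
'return' is word 4.

4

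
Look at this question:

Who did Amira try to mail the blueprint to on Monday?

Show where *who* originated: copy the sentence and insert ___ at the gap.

Who did Amira try to mail the blueprint to ___ on Monday?

Pre-movement form: Amira did try to mail the blueprint to who on Monday.
'who' is the object of the preposition 'to' (recipient of 'mail'). The gap is right after 'to'.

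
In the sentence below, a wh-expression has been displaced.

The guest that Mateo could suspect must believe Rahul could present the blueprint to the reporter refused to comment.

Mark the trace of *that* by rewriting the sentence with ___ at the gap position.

'that' is the subject of the clause embedded under 'suspect'. The gap is right after 'suspect'.

The guest that Mateo could suspect ___ must believe Rahul could present the blueprint to the reporter refused to comment.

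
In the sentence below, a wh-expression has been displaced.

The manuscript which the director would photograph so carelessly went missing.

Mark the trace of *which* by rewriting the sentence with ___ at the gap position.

The filler 'which' is interpreted as the direct object of 'photograph'. The gap is right after 'photograph'.

The manuscript which the director would photograph ___ so carelessly went missing.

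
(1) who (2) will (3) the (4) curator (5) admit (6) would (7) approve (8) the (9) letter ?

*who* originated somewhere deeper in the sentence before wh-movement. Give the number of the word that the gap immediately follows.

5

Pre-movement form: The curator will admit who would approve the letter.
The filler 'who' is interpreted as the subject of the clause embedded under 'admit'. Wh-movement fronts it, leaving a gap right after 'admit':
Who will the curator admit ___ would approve the letter?
'admit' is word 5.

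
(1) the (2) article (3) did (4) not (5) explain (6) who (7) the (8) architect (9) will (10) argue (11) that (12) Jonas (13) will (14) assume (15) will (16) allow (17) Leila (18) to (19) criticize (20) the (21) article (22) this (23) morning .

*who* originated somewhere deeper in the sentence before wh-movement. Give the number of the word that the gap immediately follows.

Before movement: The architect will argue that Jonas will assume who will allow Leila to criticize the article this morning.
'who' functions as the subject of the clause embedded under 'assume'. Fronting leaves a gap immediately after 'assume':
The article did not explain who the architect will argue that Jonas will assume ___ will allow Leila to criticize the article this morning.
'assume' is word 14.

14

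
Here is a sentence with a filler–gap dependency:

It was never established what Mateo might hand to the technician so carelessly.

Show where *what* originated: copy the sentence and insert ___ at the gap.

It was never established what Mateo might hand ___ to the technician so carelessly.

Before movement: Mateo might hand what to the technician so carelessly.
'what' is the direct object of 'hand'. The gap is right after 'hand'.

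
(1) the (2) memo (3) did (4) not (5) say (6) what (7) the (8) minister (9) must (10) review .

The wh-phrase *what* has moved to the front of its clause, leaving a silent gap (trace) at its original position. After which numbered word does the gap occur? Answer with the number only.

10

Underlying clause: The minister must review what.
The filler 'what' is interpreted as the direct object of 'review'. Wh-movement fronts it, leaving a gap right after 'review':
The memo did not say what the minister must review ___.
'review' is word 10.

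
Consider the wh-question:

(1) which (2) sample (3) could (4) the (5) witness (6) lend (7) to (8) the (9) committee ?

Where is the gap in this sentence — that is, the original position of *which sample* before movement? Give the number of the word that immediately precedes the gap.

6

Before movement: The witness could lend which sample to the committee.
The filler 'which sample' is interpreted as the direct object of 'lend'. It moves to the left edge, and the trace sits right after 'lend':
Which sample could the witness lend ___ to the committee?
'lend' is word 6.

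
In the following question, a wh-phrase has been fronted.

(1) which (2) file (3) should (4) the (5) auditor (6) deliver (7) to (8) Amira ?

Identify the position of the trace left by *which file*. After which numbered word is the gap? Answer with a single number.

6

Pre-movement form: The auditor should deliver which file to Amira.
'which file' is the direct object of 'deliver'. Wh-movement fronts it, leaving a gap right after 'deliver':
Which file should the auditor deliver ___ to Amira?
'deliver' is word 6.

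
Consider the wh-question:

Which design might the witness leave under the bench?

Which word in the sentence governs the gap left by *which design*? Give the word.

leave

Pre-movement form: The witness might leave which design under the bench.
The filler 'which design' is interpreted as the direct object of 'leave'. Wh-movement fronts it, leaving a gap right after 'leave':
Which design might the witness leave ___ under the bench?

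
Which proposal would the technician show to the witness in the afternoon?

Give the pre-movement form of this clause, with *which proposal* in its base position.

'which proposal' is the direct object of 'show'. Wh-movement fronts it, leaving a gap right after 'show':
Which proposal would the technician show ___ to the witness in the afternoon?

The technician would show which proposal to the witness in the afternoon.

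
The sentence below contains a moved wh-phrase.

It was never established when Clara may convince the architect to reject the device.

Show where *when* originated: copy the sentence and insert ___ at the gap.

It was never established when Clara may convince the architect to reject the device ___.

Pre-movement form: Clara may convince the architect to reject the device when.
'when' is the temporal adjunct. The gap is right after 'device'.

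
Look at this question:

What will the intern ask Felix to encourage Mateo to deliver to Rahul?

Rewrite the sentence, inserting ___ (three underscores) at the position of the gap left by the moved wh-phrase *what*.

In situ: The intern will ask Felix to encourage Mateo to deliver what to Rahul.
'what' is the direct object of 'deliver'. The gap is right after 'deliver'.

What will the intern ask Felix to encourage Mateo to deliver ___ to Rahul?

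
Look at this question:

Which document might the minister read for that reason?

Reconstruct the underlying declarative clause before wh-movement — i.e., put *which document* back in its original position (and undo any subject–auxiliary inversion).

'which document' functions as the direct object of 'read'. It moves to the left edge, and the trace sits right after 'read':
Which document might the minister read ___ for that reason?

The minister might read which document for that reason.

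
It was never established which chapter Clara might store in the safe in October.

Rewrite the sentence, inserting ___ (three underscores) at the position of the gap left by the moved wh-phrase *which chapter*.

It was never established which chapter Clara might store ___ in the safe in October.

Pre-movement form: Clara might store which chapter in the safe in October.
'which chapter' functions as the direct object of 'store'. The gap is right after 'store'.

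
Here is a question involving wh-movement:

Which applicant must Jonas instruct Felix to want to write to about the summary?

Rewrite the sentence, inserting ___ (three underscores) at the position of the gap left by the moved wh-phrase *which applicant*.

Which applicant must Jonas instruct Felix to want to write to ___ about the summary?

Before movement: Jonas must instruct Felix to want to write to which applicant about the summary.
'which applicant' is the object of the preposition 'to'. The gap is right after 'to'.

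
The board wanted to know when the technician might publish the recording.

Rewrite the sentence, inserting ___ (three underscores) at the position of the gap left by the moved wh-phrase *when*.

The board wanted to know when the technician might publish the recording ___.

Before movement: The technician might publish the recording when.
The filler 'when' is interpreted as the temporal adjunct. The gap is right after 'recording'.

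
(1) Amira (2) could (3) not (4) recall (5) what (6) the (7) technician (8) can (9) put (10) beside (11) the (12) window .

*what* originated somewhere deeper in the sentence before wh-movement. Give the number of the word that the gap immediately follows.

Pre-movement form: The technician can put what beside the window.
'what' functions as the direct object of 'put'. Wh-movement fronts it, leaving a gap right after 'put':
Amira could not recall what the technician can put ___ beside the window.
'put' is word 9.

9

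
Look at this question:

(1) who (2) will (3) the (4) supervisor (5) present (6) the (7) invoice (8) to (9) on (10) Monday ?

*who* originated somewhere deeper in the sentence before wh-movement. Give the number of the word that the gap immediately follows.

Underlying clause: The supervisor will present the invoice to who on Monday.
'who' functions as the object of the preposition 'to' (recipient of 'present'). It moves to the left edge, and the trace sits right after 'to':
Who will the supervisor present the invoice to ___ on Monday?
'to' is word 8.

8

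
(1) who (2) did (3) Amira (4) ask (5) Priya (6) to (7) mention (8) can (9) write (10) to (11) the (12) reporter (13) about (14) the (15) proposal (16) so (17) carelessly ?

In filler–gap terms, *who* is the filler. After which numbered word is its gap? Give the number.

Underlying clause: Amira did ask Priya to mention who can write to the reporter about the proposal so carelessly.
The filler 'who' is interpreted as the subject of the clause embedded under 'mention'. Fronting leaves a gap immediately after 'mention':
Who did Amira ask Priya to mention ___ can write to the reporter about the proposal so carelessly?
'mention' is word 7.

7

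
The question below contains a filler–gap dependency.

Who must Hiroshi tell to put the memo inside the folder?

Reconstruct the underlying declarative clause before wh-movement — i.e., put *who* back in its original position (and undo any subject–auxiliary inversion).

The filler 'who' is interpreted as the direct object of 'tell'. Wh-movement fronts it, leaving a gap right after 'tell':
Who must Hiroshi tell ___ to put the memo inside the folder?

Hiroshi must tell who to put the memo inside the folder.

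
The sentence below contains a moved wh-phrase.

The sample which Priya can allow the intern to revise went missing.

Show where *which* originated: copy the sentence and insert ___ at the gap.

The sample which Priya can allow the intern to revise ___ went missing.

'which' is the direct object of 'revise'. The gap is right after 'revise'.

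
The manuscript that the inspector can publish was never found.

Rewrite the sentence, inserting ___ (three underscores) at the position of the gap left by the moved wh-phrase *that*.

The manuscript that the inspector can publish ___ was never found.

The filler 'that' is interpreted as the direct object of 'publish'. The gap is right after 'publish'.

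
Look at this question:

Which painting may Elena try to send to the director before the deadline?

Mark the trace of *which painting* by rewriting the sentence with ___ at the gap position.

Which painting may Elena try to send ___ to the director before the deadline?

Before movement: Elena may try to send which painting to the director before the deadline.
'which painting' functions as the direct object of 'send'. The gap is right after 'send'.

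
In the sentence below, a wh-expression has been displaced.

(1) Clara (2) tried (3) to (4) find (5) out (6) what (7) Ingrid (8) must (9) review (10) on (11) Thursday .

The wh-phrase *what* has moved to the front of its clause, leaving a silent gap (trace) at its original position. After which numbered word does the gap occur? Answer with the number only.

Underlying clause: Ingrid must review what on Thursday.
'what' is the direct object of 'review'. Wh-movement fronts it, leaving a gap right after 'review':
Clara tried to find out what Ingrid must review ___ on Thursday.
'review' is word 9.

9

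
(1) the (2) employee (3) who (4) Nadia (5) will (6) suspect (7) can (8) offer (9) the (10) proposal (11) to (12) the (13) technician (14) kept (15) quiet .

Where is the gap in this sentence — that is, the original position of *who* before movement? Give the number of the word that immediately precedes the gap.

'who' is the subject of the clause embedded under 'suspect'. Fronting leaves a gap immediately after 'suspect':
The employee who Nadia will suspect ___ can offer the proposal to the technician kept quiet.
'suspect' is word 6.

6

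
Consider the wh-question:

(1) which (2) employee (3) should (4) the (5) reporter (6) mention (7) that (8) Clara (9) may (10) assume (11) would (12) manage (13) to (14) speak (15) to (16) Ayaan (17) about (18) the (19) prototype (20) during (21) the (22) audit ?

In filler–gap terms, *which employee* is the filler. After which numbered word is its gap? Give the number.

Before movement: The reporter should mention that Clara may assume which employee would manage to speak to Ayaan about the prototype during the audit.
'which employee' functions as the subject of the clause embedded under 'assume'. Fronting leaves a gap immediately after 'assume':
Which employee should the reporter mention that Clara may assume ___ would manage to speak to Ayaan about the prototype during the audit?
'assume' is word 10.

10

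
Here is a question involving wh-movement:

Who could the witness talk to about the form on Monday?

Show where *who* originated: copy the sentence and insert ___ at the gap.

Who could the witness talk to ___ about the form on Monday?

Pre-movement form: The witness could talk to who about the form on Monday.
'who' is the object of the preposition 'to'. The gap is right after 'to'.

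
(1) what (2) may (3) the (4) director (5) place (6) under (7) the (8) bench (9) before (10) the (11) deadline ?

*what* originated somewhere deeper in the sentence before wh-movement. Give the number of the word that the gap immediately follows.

Underlying clause: The director may place what under the bench before the deadline.
The filler 'what' is interpreted as the direct object of 'place'. It moves to the left edge, and the trace sits right after 'place':
What may the director place ___ under the bench before the deadline?
'place' is word 5.

5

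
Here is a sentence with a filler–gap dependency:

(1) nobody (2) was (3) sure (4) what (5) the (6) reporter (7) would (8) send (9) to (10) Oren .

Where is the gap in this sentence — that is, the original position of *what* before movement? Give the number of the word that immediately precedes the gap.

8

Underlying clause: The reporter would send what to Oren.
The filler 'what' is interpreted as the direct object of 'send'. It moves to the left edge, and the trace sits right after 'send':
Nobody was sure what the reporter would send ___ to Oren.
'send' is word 8.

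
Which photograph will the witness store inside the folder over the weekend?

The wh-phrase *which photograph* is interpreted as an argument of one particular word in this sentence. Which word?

store

Before movement: The witness will store which photograph inside the folder over the weekend.
'which photograph' functions as the direct object of 'store'. It moves to the left edge, and the trace sits right after 'store':
Which photograph will the witness store ___ inside the folder over the weekend?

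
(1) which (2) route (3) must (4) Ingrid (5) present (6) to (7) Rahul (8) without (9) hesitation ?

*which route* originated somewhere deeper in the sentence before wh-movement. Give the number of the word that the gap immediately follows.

Underlying clause: Ingrid must present which route to Rahul without hesitation.
'which route' is the direct object of 'present'. Fronting leaves a gap immediately after 'present':
Which route must Ingrid present ___ to Rahul without hesitation?
'present' is word 5.

5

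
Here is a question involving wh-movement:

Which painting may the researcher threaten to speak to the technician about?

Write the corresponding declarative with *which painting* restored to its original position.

The researcher may threaten to speak to the technician about which painting.

The filler 'which painting' is interpreted as the object of the preposition 'about'. Fronting leaves a gap immediately after 'about':
Which painting may the researcher threaten to speak to the technician about ___?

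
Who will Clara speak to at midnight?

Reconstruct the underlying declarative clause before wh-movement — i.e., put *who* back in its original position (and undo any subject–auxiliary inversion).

Clara will speak to who at midnight.

The filler 'who' is interpreted as the object of the preposition 'to'. Fronting leaves a gap immediately after 'to':
Who will Clara speak to ___ at midnight?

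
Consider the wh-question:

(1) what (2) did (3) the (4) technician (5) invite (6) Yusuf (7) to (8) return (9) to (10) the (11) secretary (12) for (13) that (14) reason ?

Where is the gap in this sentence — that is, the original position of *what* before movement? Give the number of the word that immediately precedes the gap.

8

Pre-movement form: The technician did invite Yusuf to return what to the secretary for that reason.
The filler 'what' is interpreted as the direct object of 'return'. It moves to the left edge, and the trace sits right after 'return':
What did the technician invite Yusuf to return ___ to the secretary for that reason?
'return' is word 8.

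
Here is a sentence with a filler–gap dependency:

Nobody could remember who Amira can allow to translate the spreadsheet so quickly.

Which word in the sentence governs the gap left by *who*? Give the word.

allow

Before movement: Amira can allow who to translate the spreadsheet so quickly.
'who' functions as the direct object of 'allow'. Fronting leaves a gap immediately after 'allow':
Nobody could remember who Amira can allow ___ to translate the spreadsheet so quickly.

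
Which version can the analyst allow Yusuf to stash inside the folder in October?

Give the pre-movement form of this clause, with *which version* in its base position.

'which version' is the direct object of 'stash'. Wh-movement fronts it, leaving a gap right after 'stash':
Which version can the analyst allow Yusuf to stash ___ inside the folder in October?

The analyst can allow Yusuf to stash which version inside the folder in October.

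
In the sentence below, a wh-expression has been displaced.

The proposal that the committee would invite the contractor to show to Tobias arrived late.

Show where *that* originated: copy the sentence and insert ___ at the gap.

'that' is the direct object of 'show'. The gap is right after 'show'.

The proposal that the committee would invite the contractor to show ___ to Tobias arrived late.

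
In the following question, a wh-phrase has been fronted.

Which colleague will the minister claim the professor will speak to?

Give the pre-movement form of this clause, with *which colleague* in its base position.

The minister will claim the professor will speak to which colleague.

'which colleague' functions as the object of the preposition 'to'. Wh-movement fronts it, leaving a gap right after 'to':
Which colleague will the minister claim the professor will speak to ___?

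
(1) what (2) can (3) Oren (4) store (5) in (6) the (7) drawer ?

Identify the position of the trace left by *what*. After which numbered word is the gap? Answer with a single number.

4

Pre-movement form: Oren can store what in the drawer.
'what' functions as the direct object of 'store'. It moves to the left edge, and the trace sits right after 'store':
What can Oren store ___ in the drawer?
'store' is word 4.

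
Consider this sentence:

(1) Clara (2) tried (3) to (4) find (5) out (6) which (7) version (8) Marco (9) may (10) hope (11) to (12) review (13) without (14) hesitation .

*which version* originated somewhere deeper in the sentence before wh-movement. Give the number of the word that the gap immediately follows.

12

Before movement: Marco may hope to review which version without hesitation.
'which version' functions as the direct object of 'review'. Wh-movement fronts it, leaving a gap right after 'review':
Clara tried to find out which version Marco may hope to review ___ without hesitation.
'review' is word 12.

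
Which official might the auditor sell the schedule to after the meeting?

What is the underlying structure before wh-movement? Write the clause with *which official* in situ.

'which official' is the object of the preposition 'to' (recipient of 'sell'). Wh-movement fronts it, leaving a gap right after 'to':
Which official might the auditor sell the schedule to ___ after the meeting?

The auditor might sell the schedule to which official after the meeting.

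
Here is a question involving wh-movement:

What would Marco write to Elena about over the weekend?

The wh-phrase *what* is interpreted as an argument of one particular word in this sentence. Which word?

about

In situ: Marco would write to Elena about what over the weekend.
'what' is the object of the preposition 'about'. It moves to the left edge, and the trace sits right after 'about':
What would Marco write to Elena about ___ over the weekend?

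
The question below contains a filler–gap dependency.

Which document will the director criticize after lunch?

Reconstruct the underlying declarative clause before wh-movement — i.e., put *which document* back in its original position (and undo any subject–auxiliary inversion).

The director will criticize which document after lunch.

The filler 'which document' is interpreted as the direct object of 'criticize'. Wh-movement fronts it, leaving a gap right after 'criticize':
Which document will the director criticize ___ after lunch?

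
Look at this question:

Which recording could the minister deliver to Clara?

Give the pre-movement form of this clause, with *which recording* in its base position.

The minister could deliver which recording to Clara.

'which recording' is the direct object of 'deliver'. Wh-movement fronts it, leaving a gap right after 'deliver':
Which recording could the minister deliver ___ to Clara?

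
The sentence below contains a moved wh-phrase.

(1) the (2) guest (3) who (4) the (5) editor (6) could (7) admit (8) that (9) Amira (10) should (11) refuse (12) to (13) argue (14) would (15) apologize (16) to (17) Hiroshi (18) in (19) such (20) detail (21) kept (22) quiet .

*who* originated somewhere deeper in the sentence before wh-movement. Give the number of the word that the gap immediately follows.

13

The filler 'who' is interpreted as the subject of the clause embedded under 'argue'. Fronting leaves a gap immediately after 'argue':
The guest who the editor could admit that Amira should refuse to argue ___ would apologize to Hiroshi in such detail kept quiet.
'argue' is word 13.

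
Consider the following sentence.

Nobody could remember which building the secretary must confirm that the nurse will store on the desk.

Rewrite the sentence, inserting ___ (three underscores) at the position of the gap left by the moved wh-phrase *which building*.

Nobody could remember which building the secretary must confirm that the nurse will store ___ on the desk.

Before movement: The secretary must confirm that the nurse will store which building on the desk.
'which building' is the direct object of 'store'. The gap is right after 'store'.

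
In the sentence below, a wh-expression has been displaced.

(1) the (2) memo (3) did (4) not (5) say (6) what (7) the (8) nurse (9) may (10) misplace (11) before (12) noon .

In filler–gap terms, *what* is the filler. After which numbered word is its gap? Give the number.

Before movement: The nurse may misplace what before noon.
The filler 'what' is interpreted as the direct object of 'misplace'. It moves to the left edge, and the trace sits right after 'misplace':
The memo did not say what the nurse may misplace ___ before noon.
'misplace' is word 10.

10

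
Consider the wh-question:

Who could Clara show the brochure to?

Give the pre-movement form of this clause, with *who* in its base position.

The filler 'who' is interpreted as the object of the preposition 'to' (recipient of 'show'). Wh-movement fronts it, leaving a gap right after 'to':
Who could Clara show the brochure to ___?

Clara could show the brochure to who.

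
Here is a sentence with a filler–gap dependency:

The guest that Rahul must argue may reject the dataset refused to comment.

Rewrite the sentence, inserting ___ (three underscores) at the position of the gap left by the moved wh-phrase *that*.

The guest that Rahul must argue ___ may reject the dataset refused to comment.

'that' is the subject of the clause embedded under 'argue'. The gap is right after 'argue'.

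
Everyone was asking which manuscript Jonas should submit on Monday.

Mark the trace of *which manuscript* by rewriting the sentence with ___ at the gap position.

Before movement: Jonas should submit which manuscript on Monday.
'which manuscript' functions as the direct object of 'submit'. The gap is right after 'submit'.

Everyone was asking which manuscript Jonas should submit ___ on Monday.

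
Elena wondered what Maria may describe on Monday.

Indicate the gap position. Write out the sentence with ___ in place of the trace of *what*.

Elena wondered what Maria may describe ___ on Monday.

Before movement: Maria may describe what on Monday.
The filler 'what' is interpreted as the direct object of 'describe'. The gap is right after 'describe'.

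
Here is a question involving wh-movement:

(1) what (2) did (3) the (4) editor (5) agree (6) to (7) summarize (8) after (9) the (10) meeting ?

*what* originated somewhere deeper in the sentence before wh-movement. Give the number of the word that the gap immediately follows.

Before movement: The editor did agree to summarize what after the meeting.
The filler 'what' is interpreted as the direct object of 'summarize'. Wh-movement fronts it, leaving a gap right after 'summarize':
What did the editor agree to summarize ___ after the meeting?
'summarize' is word 7.

7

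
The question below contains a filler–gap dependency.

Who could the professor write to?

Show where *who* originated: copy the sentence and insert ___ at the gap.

Pre-movement form: The professor could write to who.
'who' functions as the object of the preposition 'to'. The gap is right after 'to'.

Who could the professor write to ___?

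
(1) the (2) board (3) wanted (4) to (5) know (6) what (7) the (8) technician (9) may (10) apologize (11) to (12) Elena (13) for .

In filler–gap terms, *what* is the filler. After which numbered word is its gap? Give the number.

Pre-movement form: The technician may apologize to Elena for what.
The filler 'what' is interpreted as the object of the preposition 'for'. It moves to the left edge, and the trace sits right after 'for':
The board wanted to know what the technician may apologize to Elena for ___.
'for' is word 13.

13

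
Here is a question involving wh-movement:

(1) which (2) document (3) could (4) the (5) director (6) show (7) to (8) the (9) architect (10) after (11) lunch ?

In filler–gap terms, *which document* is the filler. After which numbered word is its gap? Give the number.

Before movement: The director could show which document to the architect after lunch.
'which document' functions as the direct object of 'show'. It moves to the left edge, and the trace sits right after 'show':
Which document could the director show ___ to the architect after lunch?
'show' is word 6.

6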